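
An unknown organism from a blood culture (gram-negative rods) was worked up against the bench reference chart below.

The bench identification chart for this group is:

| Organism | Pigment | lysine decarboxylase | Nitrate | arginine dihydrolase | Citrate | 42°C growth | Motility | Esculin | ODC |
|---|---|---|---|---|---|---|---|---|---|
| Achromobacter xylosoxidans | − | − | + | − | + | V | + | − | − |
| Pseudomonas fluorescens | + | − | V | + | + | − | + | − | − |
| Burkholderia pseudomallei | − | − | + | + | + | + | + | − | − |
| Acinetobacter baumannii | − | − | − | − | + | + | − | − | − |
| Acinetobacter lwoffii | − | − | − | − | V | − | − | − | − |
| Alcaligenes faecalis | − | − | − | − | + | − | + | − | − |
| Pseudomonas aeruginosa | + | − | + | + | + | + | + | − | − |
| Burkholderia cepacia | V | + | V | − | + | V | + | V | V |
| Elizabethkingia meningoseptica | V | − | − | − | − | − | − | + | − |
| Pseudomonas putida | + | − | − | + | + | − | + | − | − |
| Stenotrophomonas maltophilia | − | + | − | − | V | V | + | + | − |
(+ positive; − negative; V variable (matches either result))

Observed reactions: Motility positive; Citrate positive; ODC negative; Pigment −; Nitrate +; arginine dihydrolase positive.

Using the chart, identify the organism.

Pigment −: excludes Pseudomonas fluorescens, Pseudomonas aeruginosa, Pseudomonas putida — 8 left.
arginine dihydrolase +: excludes 7 organisms — 1 left.
Citrate +: the one remaining candidate is consistent.
ODC −: the one remaining candidate is consistent.
Nitrate +: the one remaining candidate is consistent.
Motility +: the one remaining candidate is consistent.

Burkholderia pseudomallei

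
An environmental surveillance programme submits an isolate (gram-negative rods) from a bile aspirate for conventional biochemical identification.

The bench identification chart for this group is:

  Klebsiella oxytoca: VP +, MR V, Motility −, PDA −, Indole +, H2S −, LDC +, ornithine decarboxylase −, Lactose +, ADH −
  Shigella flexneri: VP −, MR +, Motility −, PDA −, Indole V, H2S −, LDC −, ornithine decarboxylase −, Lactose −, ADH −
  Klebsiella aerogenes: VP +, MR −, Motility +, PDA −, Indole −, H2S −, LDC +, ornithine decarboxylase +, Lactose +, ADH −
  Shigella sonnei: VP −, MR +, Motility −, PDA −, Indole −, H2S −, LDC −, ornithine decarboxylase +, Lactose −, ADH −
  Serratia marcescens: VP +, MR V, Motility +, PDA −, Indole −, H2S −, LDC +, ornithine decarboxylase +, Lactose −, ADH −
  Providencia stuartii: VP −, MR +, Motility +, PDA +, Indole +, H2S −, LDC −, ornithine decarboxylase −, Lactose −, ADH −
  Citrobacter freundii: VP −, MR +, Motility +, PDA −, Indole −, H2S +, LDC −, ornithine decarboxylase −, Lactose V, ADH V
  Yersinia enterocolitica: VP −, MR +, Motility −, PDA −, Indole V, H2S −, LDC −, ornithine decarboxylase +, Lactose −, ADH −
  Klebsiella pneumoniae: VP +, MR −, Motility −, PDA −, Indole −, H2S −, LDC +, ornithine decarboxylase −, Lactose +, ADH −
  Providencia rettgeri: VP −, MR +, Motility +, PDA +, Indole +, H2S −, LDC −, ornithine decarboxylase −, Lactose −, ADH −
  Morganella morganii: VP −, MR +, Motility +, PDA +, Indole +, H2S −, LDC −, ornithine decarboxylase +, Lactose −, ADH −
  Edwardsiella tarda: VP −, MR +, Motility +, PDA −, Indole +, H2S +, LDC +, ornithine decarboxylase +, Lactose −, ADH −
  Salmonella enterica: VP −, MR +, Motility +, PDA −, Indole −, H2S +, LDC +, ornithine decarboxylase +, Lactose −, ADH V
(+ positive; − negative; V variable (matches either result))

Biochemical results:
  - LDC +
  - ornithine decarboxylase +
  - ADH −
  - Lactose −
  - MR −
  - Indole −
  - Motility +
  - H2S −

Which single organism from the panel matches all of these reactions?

MR −: excludes 9 organisms — 4 left.
Lactose −: excludes Klebsiella oxytoca, Klebsiella aerogenes, Klebsiella pneumoniae — 1 left.
H2S −: the one remaining candidate is consistent.
Indole −: the one remaining candidate is consistent.
LDC +: the one remaining candidate is consistent.
ornithine decarboxylase +: the one remaining candidate is consistent.
ADH −: the one remaining candidate is consistent.
Motility +: the one remaining candidate is consistent.

Serratia marcescens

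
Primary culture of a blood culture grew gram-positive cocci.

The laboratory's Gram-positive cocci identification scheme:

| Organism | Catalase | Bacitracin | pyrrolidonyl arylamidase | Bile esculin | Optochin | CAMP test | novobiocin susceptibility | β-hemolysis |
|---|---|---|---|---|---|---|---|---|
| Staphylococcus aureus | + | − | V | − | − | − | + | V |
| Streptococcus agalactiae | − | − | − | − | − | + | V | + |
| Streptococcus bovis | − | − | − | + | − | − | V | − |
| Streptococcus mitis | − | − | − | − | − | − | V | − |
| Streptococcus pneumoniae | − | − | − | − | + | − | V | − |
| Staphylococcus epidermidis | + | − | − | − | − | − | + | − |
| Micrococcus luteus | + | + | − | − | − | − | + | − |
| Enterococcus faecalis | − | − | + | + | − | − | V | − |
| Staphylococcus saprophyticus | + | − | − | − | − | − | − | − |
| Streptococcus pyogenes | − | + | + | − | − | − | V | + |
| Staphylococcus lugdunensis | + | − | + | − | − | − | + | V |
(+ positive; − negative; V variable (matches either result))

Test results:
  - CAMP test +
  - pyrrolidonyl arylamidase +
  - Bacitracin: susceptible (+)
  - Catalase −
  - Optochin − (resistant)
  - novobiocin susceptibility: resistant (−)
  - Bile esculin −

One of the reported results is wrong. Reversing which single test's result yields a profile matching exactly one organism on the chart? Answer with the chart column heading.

CAMP test

As reported, no row in the chart matches all 7 reactions.
Reversing pyrrolidonyl arylamidase → still no organism matches.
Reversing CAMP test (to −) → unique match: Streptococcus pyogenes.
Reversing Bile esculin → still no organism matches.
Reversing Bacitracin → still no organism matches.
Reversing novobiocin susceptibility → still no organism matches.
Reversing Catalase → still no organism matches.
Reversing Optochin → still no organism matches.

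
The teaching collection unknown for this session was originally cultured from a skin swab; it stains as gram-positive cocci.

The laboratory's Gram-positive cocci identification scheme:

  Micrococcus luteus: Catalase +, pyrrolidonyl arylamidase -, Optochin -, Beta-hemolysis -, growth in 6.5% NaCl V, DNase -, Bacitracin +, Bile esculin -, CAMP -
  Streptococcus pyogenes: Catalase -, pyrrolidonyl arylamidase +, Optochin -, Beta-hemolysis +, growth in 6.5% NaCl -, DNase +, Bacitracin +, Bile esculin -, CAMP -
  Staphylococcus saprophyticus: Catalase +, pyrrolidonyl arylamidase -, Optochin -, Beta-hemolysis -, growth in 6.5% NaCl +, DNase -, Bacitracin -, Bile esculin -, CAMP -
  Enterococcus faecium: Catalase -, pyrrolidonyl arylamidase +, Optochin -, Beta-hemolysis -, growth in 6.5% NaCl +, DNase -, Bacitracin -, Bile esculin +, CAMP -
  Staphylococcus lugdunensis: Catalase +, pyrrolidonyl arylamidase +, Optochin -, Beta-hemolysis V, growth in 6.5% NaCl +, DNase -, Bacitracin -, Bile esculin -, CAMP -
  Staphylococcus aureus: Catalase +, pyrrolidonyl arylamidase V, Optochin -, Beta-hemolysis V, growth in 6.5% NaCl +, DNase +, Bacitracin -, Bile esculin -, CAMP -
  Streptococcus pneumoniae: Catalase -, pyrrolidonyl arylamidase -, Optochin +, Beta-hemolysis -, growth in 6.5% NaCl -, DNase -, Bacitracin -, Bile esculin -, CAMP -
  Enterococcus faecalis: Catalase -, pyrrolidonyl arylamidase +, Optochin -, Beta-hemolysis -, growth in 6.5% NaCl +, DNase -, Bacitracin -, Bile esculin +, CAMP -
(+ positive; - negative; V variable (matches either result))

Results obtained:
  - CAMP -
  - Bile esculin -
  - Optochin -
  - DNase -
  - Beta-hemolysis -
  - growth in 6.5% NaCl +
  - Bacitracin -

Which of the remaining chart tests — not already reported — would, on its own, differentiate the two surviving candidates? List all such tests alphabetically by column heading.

pyrrolidonyl arylamidase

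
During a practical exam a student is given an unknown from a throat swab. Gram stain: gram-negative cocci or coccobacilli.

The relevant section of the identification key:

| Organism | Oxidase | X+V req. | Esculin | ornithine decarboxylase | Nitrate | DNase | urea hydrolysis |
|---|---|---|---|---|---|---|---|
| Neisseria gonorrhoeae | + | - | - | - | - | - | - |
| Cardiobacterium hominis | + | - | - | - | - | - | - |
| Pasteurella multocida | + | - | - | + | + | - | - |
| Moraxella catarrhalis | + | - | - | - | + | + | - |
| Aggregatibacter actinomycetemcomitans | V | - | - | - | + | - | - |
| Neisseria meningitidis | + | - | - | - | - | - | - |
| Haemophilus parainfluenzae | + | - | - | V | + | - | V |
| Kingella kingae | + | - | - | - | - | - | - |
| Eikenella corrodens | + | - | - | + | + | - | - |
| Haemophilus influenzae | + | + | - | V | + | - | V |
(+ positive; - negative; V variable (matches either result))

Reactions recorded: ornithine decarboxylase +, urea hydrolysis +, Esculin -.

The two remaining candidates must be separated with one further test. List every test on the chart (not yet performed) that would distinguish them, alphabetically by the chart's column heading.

ornithine decarboxylase +: excludes 6 organisms — 4 left.
urea hydrolysis +: excludes Pasteurella multocida, Eikenella corrodens — 2 left.
Esculin -: all 2 remaining candidates are consistent.
Two candidates remain: Haemophilus influenzae and Haemophilus parainfluenzae.
  Oxidase: + vs + — same for both, does not separate.
  X+V req.: Haemophilus influenzae +, Haemophilus parainfluenzae - — discriminates.
  Nitrate: + vs + — same for both, does not separate.
  DNase: - vs - — same for both, does not separate.

X+V req.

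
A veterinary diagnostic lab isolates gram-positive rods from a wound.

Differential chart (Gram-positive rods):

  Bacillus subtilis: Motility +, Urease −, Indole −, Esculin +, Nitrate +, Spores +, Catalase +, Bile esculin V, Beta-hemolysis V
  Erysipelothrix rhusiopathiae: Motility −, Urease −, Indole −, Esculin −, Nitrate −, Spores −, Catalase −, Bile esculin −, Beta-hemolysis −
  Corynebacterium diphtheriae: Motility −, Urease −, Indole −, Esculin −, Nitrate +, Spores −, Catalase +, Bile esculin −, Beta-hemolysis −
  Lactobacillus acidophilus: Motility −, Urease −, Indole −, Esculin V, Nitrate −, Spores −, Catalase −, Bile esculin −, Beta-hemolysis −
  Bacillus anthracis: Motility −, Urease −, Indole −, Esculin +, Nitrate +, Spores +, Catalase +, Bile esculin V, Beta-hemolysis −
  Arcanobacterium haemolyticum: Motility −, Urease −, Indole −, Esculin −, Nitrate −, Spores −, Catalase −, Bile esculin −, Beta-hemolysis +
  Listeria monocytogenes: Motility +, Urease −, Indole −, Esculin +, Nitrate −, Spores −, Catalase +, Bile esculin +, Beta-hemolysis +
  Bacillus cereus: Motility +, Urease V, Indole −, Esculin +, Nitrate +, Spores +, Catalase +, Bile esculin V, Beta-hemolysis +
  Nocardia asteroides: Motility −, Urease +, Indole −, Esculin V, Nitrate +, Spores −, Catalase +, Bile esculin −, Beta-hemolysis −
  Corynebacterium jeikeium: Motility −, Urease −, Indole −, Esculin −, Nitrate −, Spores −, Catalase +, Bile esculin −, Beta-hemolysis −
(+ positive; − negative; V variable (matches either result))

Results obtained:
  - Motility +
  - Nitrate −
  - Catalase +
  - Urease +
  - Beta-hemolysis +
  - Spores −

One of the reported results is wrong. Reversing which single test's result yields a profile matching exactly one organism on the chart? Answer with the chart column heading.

Urease

As reported, no row in the chart matches all 6 reactions.
Reversing Urease (to −) → unique match: Listeria monocytogenes.
Reversing Spores → still no organism matches.
Reversing Nitrate → still no organism matches.
Reversing Beta-hemolysis → still no organism matches.
Reversing Motility → still no organism matches.
Reversing Catalase → still no organism matches.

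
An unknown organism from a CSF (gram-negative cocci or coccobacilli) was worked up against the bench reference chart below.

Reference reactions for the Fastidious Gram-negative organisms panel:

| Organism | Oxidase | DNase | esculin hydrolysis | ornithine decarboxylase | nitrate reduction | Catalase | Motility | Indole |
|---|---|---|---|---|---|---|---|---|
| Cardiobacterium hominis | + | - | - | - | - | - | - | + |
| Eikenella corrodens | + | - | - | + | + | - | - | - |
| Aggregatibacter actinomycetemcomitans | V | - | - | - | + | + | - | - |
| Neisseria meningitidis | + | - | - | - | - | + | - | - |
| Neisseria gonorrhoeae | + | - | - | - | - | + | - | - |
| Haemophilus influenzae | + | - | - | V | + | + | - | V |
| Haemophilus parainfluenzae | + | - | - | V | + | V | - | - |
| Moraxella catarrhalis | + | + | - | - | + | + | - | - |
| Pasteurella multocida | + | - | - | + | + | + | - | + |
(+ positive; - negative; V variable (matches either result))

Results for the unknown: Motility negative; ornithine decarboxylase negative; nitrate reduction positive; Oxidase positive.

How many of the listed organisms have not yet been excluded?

Motility -: all 9 remaining candidates are consistent.
ornithine decarboxylase -: excludes Eikenella corrodens, Pasteurella multocida — 7 left.
Oxidase +: all 7 remaining candidates are consistent.
nitrate reduction +: excludes Cardiobacterium hominis, Neisseria meningitidis, Neisseria gonorrhoeae — 4 left.
Still consistent: Aggregatibacter actinomycetemcomitans, Haemophilus influenzae, Haemophilus parainfluenzae, Moraxella catarrhalis.

4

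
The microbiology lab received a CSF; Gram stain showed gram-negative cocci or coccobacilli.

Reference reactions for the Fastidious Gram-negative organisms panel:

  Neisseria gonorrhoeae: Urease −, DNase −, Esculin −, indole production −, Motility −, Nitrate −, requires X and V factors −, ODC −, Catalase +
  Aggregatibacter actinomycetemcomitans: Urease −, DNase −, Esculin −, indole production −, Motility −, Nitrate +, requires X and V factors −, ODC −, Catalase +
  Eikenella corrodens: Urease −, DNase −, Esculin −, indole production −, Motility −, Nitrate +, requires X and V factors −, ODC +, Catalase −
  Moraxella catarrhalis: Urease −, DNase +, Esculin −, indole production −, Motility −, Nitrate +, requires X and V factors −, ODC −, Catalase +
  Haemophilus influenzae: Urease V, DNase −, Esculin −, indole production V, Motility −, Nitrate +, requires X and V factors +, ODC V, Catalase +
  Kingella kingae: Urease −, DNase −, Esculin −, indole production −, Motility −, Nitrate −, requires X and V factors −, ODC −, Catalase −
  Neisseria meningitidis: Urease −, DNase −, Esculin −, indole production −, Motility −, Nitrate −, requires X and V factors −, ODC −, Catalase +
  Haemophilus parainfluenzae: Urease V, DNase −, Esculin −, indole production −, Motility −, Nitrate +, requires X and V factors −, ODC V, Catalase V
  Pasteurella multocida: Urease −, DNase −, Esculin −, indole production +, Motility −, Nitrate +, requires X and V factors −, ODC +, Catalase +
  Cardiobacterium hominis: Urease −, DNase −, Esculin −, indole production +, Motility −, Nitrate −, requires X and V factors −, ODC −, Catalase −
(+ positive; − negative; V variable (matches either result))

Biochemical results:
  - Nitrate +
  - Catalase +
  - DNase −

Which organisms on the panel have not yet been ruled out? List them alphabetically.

Catalase +: excludes Eikenella corrodens, Kingella kingae, Cardiobacterium hominis — 7 left.
DNase −: excludes Moraxella catarrhalis — 6 left.
Nitrate +: excludes Neisseria gonorrhoeae, Neisseria meningitidis — 4 left.

Aggregatibacter actinomycetemcomitans, Haemophilus influenzae, Haemophilus parainfluenzae, Pasteurella multocida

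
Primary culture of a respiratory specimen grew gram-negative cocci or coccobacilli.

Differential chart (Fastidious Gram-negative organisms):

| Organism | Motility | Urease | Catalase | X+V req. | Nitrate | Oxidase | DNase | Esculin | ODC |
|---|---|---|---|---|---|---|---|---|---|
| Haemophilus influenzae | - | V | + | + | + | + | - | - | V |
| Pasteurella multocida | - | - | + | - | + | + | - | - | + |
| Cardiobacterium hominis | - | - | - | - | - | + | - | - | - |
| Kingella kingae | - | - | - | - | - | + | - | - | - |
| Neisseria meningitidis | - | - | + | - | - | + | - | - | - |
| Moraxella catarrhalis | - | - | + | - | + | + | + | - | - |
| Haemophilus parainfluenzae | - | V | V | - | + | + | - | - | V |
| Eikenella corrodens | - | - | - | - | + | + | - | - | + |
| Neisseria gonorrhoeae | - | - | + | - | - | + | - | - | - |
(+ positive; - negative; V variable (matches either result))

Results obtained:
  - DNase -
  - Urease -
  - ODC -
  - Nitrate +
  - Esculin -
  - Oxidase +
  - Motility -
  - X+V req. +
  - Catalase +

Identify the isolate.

Haemophilus influenzae

DNase -: excludes Moraxella catarrhalis — 8 left.
Esculin -: all 8 remaining candidates are consistent.
ODC -: excludes Pasteurella multocida, Eikenella corrodens — 6 left.
X+V req. +: excludes 5 organisms — 1 left.
Nitrate +: the one remaining candidate is consistent.
Catalase +: the one remaining candidate is consistent.
Urease -: the one remaining candidate is consistent.
Motility -: the one remaining candidate is consistent.
Oxidase +: the one remaining candidate is consistent.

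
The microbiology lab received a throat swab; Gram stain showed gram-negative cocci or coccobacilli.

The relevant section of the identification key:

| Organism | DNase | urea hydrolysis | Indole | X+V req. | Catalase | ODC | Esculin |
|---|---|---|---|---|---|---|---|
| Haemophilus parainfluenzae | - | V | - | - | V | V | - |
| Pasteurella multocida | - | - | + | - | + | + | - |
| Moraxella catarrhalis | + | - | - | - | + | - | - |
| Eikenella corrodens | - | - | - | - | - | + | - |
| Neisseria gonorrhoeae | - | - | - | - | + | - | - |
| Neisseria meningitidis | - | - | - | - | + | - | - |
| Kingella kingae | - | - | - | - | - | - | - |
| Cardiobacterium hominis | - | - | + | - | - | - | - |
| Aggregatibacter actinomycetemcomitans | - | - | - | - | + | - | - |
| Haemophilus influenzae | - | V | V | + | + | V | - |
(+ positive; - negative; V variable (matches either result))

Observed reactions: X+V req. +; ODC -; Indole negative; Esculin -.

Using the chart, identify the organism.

Haemophilus influenzae

ODC -: excludes Pasteurella multocida, Eikenella corrodens — 8 left.
Indole -: excludes Cardiobacterium hominis — 7 left.
Esculin -: all 7 remaining candidates are consistent.
X+V req. +: excludes 6 organisms — 1 left.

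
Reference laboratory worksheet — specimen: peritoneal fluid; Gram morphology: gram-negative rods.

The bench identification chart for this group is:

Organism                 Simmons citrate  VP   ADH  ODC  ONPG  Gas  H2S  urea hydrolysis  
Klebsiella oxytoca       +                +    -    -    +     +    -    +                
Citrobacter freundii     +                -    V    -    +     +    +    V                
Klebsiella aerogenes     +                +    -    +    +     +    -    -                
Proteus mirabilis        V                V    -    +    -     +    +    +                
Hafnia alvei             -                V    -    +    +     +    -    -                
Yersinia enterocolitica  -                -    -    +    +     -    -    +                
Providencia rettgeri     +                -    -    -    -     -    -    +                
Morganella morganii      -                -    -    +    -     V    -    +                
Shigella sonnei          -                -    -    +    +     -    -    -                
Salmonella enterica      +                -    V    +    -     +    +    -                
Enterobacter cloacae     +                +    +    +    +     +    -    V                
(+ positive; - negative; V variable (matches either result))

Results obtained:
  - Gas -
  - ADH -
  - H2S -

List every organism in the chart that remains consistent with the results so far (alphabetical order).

Gas -: excludes 7 organisms — 4 left.
ADH -: all 4 remaining candidates are consistent.
H2S -: all 4 remaining candidates are consistent.

Morganella morganii, Providencia rettgeri, Shigella sonnei, Yersinia enterocolitica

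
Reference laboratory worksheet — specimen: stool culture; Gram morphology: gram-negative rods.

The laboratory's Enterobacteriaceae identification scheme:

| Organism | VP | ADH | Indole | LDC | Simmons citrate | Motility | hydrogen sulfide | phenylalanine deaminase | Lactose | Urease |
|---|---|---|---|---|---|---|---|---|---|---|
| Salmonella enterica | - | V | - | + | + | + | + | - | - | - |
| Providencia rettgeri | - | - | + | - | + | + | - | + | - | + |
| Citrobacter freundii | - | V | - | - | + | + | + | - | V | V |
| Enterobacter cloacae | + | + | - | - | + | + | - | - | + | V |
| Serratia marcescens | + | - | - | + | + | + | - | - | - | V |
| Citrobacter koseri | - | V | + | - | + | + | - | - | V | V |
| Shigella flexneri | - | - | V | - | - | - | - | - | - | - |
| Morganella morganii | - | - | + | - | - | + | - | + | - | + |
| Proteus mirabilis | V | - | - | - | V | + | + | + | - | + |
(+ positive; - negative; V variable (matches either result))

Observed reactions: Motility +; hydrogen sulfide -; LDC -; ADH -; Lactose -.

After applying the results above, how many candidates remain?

3

hydrogen sulfide -: excludes Salmonella enterica, Citrobacter freundii, Proteus mirabilis — 6 left.
Lactose -: excludes Enterobacter cloacae — 5 left.
LDC -: excludes Serratia marcescens — 4 left.
ADH -: all 4 remaining candidates are consistent.
Motility +: excludes Shigella flexneri — 3 left.
Still consistent: Citrobacter koseri, Morganella morganii, Providencia rettgeri.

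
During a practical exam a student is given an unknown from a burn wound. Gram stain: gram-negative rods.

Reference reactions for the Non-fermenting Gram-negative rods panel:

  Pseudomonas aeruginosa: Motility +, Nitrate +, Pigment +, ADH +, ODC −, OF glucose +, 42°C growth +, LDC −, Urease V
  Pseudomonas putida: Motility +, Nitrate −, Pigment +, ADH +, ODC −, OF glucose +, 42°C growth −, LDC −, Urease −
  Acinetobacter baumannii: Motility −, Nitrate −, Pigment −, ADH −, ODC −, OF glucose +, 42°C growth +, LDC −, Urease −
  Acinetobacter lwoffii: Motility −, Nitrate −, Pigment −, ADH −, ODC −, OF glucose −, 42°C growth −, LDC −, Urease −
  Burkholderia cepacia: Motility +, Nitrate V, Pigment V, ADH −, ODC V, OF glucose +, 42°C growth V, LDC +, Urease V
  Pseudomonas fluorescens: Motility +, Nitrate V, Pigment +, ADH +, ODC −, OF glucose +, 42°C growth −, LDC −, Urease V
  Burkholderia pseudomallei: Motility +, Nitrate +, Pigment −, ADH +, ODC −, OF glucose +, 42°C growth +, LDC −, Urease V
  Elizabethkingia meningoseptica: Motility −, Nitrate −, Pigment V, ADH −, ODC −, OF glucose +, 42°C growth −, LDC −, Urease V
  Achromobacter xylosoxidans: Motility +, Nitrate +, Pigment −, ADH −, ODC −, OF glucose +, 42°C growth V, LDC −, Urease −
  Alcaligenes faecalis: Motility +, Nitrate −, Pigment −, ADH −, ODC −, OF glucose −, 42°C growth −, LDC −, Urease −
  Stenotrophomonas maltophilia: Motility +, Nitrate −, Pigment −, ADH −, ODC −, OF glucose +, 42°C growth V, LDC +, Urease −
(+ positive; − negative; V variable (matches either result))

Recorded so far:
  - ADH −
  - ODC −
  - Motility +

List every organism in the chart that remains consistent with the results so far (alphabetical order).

ODC −: all 11 remaining candidates are consistent.
Motility +: excludes Acinetobacter baumannii, Acinetobacter lwoffii, Elizabethkingia meningoseptica — 8 left.
ADH −: excludes Pseudomonas aeruginosa, Pseudomonas putida, Pseudomonas fluorescens, Burkholderia pseudomallei — 4 left.

Achromobacter xylosoxidans, Alcaligenes faecalis, Burkholderia cepacia, Stenotrophomonas maltophilia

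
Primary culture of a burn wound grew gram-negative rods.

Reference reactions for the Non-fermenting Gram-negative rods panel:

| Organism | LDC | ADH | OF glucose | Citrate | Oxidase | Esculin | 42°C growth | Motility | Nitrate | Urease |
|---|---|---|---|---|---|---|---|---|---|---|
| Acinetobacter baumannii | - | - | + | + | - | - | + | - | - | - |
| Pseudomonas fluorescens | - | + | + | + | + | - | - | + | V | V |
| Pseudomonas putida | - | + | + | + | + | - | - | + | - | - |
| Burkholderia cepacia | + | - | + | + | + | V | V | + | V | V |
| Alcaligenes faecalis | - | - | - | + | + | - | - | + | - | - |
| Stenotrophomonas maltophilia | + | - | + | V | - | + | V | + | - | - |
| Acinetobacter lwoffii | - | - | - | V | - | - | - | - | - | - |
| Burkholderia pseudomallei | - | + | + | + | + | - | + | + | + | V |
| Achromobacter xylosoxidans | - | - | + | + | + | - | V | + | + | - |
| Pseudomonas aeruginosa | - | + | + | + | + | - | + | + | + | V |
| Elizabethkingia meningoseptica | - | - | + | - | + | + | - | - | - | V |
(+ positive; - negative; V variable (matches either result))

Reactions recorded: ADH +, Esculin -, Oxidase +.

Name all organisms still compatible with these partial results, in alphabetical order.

Burkholderia pseudomallei, Pseudomonas aeruginosa, Pseudomonas fluorescens, Pseudomonas putida

Oxidase +: excludes Acinetobacter baumannii, Stenotrophomonas maltophilia, Acinetobacter lwoffii — 8 left.
ADH +: excludes Burkholderia cepacia, Alcaligenes faecalis, Achromobacter xylosoxidans, Elizabethkingia meningoseptica — 4 left.
Esculin -: all 4 remaining candidates are consistent.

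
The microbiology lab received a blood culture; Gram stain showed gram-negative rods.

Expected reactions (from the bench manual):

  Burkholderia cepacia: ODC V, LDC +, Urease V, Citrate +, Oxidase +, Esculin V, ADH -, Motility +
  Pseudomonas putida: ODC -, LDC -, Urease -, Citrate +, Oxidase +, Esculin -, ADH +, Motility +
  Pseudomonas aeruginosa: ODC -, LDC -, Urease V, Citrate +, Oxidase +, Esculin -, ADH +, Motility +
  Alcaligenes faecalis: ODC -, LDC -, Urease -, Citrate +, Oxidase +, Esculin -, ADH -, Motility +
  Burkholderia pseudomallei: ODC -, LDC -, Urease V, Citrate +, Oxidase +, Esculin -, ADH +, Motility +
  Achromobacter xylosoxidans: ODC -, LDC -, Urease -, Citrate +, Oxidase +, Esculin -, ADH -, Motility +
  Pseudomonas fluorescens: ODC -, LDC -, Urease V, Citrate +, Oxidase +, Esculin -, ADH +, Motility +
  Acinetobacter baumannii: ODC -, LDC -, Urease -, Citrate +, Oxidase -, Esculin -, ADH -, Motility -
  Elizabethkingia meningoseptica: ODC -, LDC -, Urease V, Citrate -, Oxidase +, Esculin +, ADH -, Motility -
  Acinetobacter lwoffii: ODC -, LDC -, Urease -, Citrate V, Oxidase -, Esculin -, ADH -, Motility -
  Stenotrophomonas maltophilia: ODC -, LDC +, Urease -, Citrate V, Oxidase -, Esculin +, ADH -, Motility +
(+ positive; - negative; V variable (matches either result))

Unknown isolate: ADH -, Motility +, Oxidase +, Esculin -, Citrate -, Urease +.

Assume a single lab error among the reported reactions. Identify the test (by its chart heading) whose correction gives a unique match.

Citrate

As reported, no row in the chart matches all 6 reactions.
Reversing Motility → still no organism matches.
Reversing Citrate (to +) → unique match: Burkholderia cepacia.
Reversing Urease → still no organism matches.
Reversing Esculin → still no organism matches.
Reversing Oxidase → still no organism matches.
Reversing ADH → still no organism matches.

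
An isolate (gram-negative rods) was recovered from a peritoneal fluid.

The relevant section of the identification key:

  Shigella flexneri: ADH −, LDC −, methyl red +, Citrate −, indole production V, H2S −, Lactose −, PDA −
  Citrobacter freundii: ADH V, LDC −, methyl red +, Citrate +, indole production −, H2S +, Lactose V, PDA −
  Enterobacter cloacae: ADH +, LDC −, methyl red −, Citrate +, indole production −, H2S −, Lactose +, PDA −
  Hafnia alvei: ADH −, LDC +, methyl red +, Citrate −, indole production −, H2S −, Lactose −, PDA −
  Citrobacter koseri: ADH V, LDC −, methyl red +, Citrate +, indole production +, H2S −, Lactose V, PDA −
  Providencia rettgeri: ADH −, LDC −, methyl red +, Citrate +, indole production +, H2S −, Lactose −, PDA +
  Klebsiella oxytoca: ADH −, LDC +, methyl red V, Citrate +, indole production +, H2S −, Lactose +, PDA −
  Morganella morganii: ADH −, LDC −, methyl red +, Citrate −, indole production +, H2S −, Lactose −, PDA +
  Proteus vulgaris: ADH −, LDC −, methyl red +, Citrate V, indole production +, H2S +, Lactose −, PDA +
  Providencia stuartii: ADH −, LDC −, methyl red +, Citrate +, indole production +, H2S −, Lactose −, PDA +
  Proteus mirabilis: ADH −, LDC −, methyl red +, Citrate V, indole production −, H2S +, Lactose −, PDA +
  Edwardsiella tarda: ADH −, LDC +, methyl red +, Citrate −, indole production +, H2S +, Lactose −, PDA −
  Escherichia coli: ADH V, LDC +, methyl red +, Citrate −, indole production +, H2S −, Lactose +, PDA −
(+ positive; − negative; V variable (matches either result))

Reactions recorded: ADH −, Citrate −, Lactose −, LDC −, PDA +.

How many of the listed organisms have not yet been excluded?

3

LDC −: excludes Hafnia alvei, Klebsiella oxytoca, Edwardsiella tarda, Escherichia coli — 9 left.
ADH −: excludes Enterobacter cloacae — 8 left.
Citrate −: excludes Citrobacter freundii, Citrobacter koseri, Providencia rettgeri, Providencia stuartii — 4 left.
Lactose −: all 4 remaining candidates are consistent.
PDA +: excludes Shigella flexneri — 3 left.
Still consistent: Morganella morganii, Proteus mirabilis, Proteus vulgaris.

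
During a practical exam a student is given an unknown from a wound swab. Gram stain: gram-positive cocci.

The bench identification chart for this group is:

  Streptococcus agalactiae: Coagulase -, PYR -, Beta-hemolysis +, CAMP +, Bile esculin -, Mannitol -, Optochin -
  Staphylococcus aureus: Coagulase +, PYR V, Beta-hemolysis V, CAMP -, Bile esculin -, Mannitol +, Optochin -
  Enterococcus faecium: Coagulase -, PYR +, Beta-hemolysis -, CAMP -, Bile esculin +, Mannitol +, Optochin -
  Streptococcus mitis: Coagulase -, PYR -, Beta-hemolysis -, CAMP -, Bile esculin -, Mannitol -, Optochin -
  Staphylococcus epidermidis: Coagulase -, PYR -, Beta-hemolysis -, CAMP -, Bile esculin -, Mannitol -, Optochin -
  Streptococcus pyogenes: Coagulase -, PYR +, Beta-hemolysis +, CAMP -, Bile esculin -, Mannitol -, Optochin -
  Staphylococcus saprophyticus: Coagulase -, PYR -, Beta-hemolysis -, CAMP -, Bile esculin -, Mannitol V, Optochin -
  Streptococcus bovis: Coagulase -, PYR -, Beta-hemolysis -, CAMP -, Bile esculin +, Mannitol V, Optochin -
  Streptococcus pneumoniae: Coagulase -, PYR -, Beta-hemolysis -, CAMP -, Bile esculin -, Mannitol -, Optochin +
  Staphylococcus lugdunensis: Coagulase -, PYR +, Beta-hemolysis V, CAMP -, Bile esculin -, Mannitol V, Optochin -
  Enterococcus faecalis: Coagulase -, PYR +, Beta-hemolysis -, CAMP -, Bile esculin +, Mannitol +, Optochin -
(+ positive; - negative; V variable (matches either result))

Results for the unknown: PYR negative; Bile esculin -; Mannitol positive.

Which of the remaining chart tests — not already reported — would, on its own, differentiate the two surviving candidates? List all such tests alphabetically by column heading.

Coagulase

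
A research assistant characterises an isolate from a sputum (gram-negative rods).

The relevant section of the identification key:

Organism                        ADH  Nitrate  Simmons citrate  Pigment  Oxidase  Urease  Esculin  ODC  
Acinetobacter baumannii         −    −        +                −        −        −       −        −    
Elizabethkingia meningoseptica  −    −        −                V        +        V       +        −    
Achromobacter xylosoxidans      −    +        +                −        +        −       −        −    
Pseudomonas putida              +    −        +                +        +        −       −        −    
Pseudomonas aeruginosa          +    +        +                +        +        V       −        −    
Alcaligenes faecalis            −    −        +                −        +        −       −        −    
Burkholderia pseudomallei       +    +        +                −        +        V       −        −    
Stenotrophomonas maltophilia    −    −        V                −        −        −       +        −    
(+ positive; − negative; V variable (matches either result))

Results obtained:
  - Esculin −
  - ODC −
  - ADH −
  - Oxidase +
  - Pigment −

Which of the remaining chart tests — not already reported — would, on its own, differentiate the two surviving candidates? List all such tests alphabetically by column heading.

Nitrate

ADH −: excludes Pseudomonas putida, Pseudomonas aeruginosa, Burkholderia pseudomallei — 5 left.
Oxidase +: excludes Acinetobacter baumannii, Stenotrophomonas maltophilia — 3 left.
ODC −: all 3 remaining candidates are consistent.
Pigment −: all 3 remaining candidates are consistent.
Esculin −: excludes Elizabethkingia meningoseptica — 2 left.
Two candidates remain: Achromobacter xylosoxidans and Alcaligenes faecalis.
  Nitrate: Achromobacter xylosoxidans +, Alcaligenes faecalis − — discriminates.
  Simmons citrate: + vs + — same for both, does not separate.
  Urease: − vs − — same for both, does not separate.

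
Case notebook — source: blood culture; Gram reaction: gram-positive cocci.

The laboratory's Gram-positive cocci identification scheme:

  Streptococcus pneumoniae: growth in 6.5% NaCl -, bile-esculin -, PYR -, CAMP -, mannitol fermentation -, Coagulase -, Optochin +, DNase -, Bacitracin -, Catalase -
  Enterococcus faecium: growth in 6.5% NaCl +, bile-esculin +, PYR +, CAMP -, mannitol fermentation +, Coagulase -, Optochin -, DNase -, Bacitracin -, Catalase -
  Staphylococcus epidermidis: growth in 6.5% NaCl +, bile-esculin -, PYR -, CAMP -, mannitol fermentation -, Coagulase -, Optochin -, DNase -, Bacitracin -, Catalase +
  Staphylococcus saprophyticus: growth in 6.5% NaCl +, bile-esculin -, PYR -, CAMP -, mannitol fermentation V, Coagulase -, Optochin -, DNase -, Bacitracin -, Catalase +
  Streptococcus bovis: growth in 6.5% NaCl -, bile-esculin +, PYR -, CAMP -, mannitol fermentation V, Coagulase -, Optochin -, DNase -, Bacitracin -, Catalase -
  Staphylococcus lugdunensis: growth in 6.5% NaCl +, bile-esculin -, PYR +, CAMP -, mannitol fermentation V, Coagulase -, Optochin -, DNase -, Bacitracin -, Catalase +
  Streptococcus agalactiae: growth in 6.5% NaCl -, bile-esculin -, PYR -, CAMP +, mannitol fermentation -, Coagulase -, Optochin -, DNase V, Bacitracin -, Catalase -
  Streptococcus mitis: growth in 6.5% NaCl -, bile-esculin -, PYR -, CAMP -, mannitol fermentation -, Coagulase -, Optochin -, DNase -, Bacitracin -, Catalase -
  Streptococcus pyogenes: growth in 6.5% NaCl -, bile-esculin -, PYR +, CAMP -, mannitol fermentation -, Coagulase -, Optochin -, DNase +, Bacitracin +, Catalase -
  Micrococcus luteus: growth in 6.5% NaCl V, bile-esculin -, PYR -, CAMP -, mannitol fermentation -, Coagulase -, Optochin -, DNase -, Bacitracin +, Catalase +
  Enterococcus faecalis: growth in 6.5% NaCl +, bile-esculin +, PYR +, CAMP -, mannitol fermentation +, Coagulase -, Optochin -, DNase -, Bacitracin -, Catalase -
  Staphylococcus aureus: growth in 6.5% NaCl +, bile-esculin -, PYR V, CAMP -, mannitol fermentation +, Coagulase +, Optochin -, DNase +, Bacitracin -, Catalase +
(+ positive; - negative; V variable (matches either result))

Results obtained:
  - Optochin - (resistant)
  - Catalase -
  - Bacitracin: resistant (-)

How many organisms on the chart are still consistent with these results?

5

Bacitracin -: excludes Streptococcus pyogenes, Micrococcus luteus — 10 left.
Optochin -: excludes Streptococcus pneumoniae — 9 left.
Catalase -: excludes Staphylococcus epidermidis, Staphylococcus saprophyticus, Staphylococcus lugdunensis, Staphylococcus aureus — 5 left.
Still consistent: Enterococcus faecalis, Enterococcus faecium, Streptococcus agalactiae, Streptococcus bovis, Streptococcus mitis.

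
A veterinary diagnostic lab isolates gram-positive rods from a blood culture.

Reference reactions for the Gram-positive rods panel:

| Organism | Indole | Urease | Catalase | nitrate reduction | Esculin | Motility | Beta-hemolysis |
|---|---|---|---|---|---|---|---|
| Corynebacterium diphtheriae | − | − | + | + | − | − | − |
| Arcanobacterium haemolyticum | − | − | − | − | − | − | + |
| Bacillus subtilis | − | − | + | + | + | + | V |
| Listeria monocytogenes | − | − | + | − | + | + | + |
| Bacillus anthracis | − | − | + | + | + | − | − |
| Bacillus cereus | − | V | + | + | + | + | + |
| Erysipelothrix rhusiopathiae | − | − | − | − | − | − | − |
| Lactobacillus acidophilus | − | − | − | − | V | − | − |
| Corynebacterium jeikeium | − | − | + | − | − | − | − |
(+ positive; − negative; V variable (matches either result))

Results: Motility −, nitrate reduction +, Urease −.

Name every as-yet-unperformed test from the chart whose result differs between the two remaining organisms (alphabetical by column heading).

Esculin

nitrate reduction +: excludes 5 organisms — 4 left.
Motility −: excludes Bacillus subtilis, Bacillus cereus — 2 left.
Urease −: all 2 remaining candidates are consistent.
Two candidates remain: Bacillus anthracis and Corynebacterium diphtheriae.
  Indole: − vs − — same for both, does not separate.
  Catalase: + vs + — same for both, does not separate.
  Esculin: Bacillus anthracis +, Corynebacterium diphtheriae − — discriminates.
  Beta-hemolysis: − vs − — same for both, does not separate.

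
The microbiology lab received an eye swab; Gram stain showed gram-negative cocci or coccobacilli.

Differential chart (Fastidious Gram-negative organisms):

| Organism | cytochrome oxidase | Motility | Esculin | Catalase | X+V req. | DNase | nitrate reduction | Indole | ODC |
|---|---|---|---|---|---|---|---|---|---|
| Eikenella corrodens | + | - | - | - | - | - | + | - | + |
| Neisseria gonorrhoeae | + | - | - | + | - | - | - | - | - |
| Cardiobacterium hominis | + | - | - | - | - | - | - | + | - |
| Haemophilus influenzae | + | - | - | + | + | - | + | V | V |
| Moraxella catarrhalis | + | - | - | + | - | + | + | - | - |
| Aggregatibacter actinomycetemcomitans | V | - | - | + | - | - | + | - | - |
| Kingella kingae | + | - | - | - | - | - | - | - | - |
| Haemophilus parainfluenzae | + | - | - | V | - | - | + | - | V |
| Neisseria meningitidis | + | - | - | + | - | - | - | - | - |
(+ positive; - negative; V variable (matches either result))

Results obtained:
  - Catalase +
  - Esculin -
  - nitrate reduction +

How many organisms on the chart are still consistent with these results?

Esculin -: all 9 remaining candidates are consistent.
nitrate reduction +: excludes Neisseria gonorrhoeae, Cardiobacterium hominis, Kingella kingae, Neisseria meningitidis — 5 left.
Catalase +: excludes Eikenella corrodens — 4 left.
Still consistent: Aggregatibacter actinomycetemcomitans, Haemophilus influenzae, Haemophilus parainfluenzae, Moraxella catarrhalis.

4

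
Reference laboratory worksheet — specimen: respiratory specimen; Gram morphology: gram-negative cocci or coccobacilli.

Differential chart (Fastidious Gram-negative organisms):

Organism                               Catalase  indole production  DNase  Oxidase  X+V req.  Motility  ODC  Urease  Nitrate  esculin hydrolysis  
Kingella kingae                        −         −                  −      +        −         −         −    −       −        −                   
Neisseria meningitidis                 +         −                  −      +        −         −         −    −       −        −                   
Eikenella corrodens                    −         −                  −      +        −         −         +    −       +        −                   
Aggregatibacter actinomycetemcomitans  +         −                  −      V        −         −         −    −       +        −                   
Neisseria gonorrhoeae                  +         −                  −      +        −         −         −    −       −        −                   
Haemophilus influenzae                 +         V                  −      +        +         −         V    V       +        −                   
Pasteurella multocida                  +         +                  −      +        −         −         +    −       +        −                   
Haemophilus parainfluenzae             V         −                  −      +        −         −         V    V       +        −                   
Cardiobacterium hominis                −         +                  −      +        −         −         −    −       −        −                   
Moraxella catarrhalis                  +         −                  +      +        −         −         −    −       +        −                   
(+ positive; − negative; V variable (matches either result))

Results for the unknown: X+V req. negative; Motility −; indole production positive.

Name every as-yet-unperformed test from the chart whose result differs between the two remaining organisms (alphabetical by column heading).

Catalase, Nitrate, ODC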